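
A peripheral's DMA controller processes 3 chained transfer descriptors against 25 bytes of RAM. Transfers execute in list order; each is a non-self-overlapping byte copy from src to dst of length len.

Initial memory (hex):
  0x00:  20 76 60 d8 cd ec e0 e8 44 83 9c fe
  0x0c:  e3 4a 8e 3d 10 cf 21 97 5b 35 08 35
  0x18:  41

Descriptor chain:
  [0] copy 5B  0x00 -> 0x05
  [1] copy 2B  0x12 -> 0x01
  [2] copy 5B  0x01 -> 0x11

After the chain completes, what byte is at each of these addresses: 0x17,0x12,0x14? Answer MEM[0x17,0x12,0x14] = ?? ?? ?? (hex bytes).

MEM[0x17,0x12,0x14] = 35 97 cd

  after D0: wrote 5B at 0x05 = 207660d8cd
  after D1: wrote 2B at 0x01 = 2197
  after D2: wrote 5B at 0x11 = 2197d8cd20
query mem[0x17]=0x35, mem[0x12]=0x97, mem[0x14]=0xcd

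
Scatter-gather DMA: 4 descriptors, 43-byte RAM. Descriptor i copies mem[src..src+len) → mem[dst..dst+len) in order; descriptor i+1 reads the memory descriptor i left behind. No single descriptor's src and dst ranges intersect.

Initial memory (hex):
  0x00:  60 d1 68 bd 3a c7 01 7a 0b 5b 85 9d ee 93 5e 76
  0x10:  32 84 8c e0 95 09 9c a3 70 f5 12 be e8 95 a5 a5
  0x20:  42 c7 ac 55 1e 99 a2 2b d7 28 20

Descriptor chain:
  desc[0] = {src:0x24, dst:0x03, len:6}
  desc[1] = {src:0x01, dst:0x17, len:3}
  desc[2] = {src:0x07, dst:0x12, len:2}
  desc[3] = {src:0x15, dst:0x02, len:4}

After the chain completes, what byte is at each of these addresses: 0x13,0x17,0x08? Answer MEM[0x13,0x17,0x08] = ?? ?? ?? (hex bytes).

MEM[0x13,0x17,0x08] = 28 d1 28

  after D0: wrote 6B at 0x03 = 1e99a22bd728
  after D1: wrote 3B at 0x17 = d1681e
  after D2: wrote 2B at 0x12 = d728
  after D3: wrote 4B at 0x02 = 099cd168
query mem[0x13]=0x28, mem[0x17]=0xd1, mem[0x08]=0x28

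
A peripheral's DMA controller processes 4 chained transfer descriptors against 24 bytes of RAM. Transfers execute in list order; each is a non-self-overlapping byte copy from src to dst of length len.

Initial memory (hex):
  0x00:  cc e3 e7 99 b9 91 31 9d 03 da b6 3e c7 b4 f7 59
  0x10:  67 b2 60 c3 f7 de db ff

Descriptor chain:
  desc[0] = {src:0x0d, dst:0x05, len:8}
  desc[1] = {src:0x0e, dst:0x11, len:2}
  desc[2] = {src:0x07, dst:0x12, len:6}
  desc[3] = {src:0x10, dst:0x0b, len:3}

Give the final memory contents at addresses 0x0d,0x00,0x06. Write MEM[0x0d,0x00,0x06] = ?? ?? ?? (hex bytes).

MEM[0x0d,0x00,0x06] = 59 cc f7

  after D0: wrote 8B at 0x05 = b4f75967b260c3f7
  after D1: wrote 2B at 0x11 = f759
  after D2: wrote 6B at 0x12 = 5967b260c3f7
  after D3: wrote 3B at 0x0b = 67f759
query mem[0x0d]=0x59, mem[0x00]=0xcc, mem[0x06]=0xf7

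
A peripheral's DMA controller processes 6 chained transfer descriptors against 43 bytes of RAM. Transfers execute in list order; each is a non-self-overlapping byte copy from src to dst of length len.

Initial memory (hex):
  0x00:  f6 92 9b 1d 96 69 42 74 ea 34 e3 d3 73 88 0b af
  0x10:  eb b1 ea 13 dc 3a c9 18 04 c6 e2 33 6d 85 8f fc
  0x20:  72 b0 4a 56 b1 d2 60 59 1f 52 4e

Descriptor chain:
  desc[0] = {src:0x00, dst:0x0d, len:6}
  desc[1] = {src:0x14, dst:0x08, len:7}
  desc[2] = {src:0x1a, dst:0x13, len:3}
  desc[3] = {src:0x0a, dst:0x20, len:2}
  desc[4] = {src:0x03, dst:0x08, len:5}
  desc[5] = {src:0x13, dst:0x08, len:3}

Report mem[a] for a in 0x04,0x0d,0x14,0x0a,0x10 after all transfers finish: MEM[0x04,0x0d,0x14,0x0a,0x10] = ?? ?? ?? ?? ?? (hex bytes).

[0] 0x00->0x0d len=6 : f6 92 9b 1d 96 69
[1] 0x14->0x08 len=7 : dc 3a c9 18 04 c6 e2
[2] 0x1a->0x13 len=3 : e2 33 6d
[3] 0x0a->0x20 len=2 : c9 18
[4] 0x03->0x08 len=5 : 1d 96 69 42 74
[5] 0x13->0x08 len=3 : e2 33 6d
query mem[0x04]=0x96, mem[0x0d]=0xc6, mem[0x14]=0x33, mem[0x0a]=0x6d, mem[0x10]=0x1d

MEM[0x04,0x0d,0x14,0x0a,0x10] = 96 c6 33 6d 1d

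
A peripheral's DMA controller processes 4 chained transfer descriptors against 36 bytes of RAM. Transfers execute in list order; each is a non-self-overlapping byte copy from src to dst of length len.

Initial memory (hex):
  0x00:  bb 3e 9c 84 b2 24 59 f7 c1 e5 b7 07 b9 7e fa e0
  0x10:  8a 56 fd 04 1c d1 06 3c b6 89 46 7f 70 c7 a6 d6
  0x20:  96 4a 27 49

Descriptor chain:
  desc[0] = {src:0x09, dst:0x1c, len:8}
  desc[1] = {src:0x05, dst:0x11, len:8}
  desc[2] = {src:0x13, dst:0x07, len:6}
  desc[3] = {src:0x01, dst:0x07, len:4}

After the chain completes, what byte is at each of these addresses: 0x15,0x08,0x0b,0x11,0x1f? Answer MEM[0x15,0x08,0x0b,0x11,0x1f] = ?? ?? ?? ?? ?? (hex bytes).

#0 dst[0x1c+8] := {0xe5,0xb7,0x07,0xb9,0x7e,0xfa,0xe0,0x8a}
#1 dst[0x11+8] := {0x24,0x59,0xf7,0xc1,0xe5,0xb7,0x07,0xb9}
#2 dst[0x07+6] := {0xf7,0xc1,0xe5,0xb7,0x07,0xb9}
#3 dst[0x07+4] := {0x3e,0x9c,0x84,0xb2}
query mem[0x15]=0xe5, mem[0x08]=0x9c, mem[0x0b]=0x07, mem[0x11]=0x24, mem[0x1f]=0xb9

MEM[0x15,0x08,0x0b,0x11,0x1f] = e5 9c 07 24 b9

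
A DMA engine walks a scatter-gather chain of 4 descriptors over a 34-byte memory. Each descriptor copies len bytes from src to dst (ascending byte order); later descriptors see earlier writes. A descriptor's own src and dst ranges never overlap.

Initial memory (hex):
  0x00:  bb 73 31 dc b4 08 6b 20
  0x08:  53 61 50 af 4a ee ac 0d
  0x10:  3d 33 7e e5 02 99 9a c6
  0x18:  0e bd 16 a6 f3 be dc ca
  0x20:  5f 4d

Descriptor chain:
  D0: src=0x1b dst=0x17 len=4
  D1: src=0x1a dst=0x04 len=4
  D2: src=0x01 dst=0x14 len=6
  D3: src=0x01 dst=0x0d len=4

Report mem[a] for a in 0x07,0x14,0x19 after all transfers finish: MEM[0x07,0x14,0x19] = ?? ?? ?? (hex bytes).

  after D0: wrote 4B at 0x17 = a6f3bedc
  after D1: wrote 4B at 0x04 = dca6f3be
  after D2: wrote 6B at 0x14 = 7331dcdca6f3
  after D3: wrote 4B at 0x0d = 7331dcdc
query mem[0x07]=0xbe, mem[0x14]=0x73, mem[0x19]=0xf3

MEM[0x07,0x14,0x19] = be 73 f3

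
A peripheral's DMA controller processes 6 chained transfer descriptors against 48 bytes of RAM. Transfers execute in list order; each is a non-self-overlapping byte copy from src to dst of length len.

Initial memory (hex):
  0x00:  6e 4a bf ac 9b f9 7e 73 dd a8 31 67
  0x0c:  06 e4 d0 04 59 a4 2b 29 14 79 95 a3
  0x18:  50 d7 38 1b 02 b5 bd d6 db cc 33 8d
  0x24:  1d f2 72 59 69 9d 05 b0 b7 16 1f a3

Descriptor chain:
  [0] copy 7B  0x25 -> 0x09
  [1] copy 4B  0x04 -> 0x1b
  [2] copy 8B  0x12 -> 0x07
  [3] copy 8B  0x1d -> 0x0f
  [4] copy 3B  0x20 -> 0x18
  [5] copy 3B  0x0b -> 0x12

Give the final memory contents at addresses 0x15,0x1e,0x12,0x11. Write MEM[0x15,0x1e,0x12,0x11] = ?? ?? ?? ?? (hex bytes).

MEM[0x15,0x1e,0x12,0x11] = 8d 73 95 d6

D0: mem[0x09..0x0f] <- [f2 72 59 69 9d 05 b0]
D1: mem[0x1b..0x1e] <- [9b f9 7e 73]
D2: mem[0x07..0x0e] <- [2b 29 14 79 95 a3 50 d7]
D3: mem[0x0f..0x16] <- [7e 73 d6 db cc 33 8d 1d]
D4: mem[0x18..0x1a] <- [db cc 33]
D5: mem[0x12..0x14] <- [95 a3 50]
query mem[0x15]=0x8d, mem[0x1e]=0x73, mem[0x12]=0x95, mem[0x11]=0xd6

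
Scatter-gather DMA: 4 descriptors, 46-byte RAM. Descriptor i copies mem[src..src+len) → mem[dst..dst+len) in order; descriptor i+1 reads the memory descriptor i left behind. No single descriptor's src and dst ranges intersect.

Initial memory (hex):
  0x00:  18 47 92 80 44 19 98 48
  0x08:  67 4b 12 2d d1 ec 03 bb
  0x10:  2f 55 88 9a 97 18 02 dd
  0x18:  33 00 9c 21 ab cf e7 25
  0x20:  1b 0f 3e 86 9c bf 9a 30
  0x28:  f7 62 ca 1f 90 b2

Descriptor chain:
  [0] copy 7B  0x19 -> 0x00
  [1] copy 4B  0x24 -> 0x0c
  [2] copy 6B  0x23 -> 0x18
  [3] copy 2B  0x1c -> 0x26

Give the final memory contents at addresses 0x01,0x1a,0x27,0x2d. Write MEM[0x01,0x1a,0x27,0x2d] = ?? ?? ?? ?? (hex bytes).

#0 dst[0x00+7] := {0x00,0x9c,0x21,0xab,0xcf,0xe7,0x25}
#1 dst[0x0c+4] := {0x9c,0xbf,0x9a,0x30}
#2 dst[0x18+6] := {0x86,0x9c,0xbf,0x9a,0x30,0xf7}
#3 dst[0x26+2] := {0x30,0xf7}
query mem[0x01]=0x9c, mem[0x1a]=0xbf, mem[0x27]=0xf7, mem[0x2d]=0xb2

MEM[0x01,0x1a,0x27,0x2d] = 9c bf f7 b2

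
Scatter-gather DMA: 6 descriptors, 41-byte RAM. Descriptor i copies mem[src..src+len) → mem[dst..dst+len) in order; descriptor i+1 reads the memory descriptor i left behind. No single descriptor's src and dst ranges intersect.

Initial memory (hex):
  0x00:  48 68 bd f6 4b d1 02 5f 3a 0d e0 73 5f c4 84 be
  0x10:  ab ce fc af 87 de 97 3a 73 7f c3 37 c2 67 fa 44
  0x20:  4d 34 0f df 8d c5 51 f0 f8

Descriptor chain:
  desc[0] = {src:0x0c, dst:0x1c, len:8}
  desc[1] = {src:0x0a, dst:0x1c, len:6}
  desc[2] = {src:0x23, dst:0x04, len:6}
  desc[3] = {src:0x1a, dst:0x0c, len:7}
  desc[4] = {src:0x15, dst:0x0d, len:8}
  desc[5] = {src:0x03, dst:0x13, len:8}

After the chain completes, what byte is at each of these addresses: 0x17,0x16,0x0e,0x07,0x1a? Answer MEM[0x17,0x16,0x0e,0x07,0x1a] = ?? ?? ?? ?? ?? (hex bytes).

MEM[0x17,0x16,0x0e,0x07,0x1a] = 51 c5 97 51 e0

  after D0: wrote 8B at 0x1c = 5fc484beabcefcaf
  after D1: wrote 6B at 0x1c = e0735fc484be
  after D2: wrote 6B at 0x04 = af8dc551f0f8
  after D3: wrote 7B at 0x0c = c337e0735fc484
  after D4: wrote 8B at 0x0d = de973a737fc337e0
  after D5: wrote 8B at 0x13 = f6af8dc551f0f8e0
query mem[0x17]=0x51, mem[0x16]=0xc5, mem[0x0e]=0x97, mem[0x07]=0x51, mem[0x1a]=0xe0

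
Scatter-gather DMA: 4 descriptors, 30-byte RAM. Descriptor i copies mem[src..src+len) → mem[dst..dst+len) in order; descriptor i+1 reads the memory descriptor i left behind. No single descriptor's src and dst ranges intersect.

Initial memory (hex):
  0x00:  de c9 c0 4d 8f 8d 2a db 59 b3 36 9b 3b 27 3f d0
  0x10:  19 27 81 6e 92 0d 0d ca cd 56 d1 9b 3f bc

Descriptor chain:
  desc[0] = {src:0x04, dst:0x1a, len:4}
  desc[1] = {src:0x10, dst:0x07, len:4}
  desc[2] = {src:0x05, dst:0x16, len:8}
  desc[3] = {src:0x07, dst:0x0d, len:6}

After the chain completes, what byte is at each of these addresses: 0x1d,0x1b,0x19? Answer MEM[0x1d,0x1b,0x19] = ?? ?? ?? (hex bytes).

MEM[0x1d,0x1b,0x19] = 3b 6e 27

#0 dst[0x1a+4] := {0x8f,0x8d,0x2a,0xdb}
#1 dst[0x07+4] := {0x19,0x27,0x81,0x6e}
#2 dst[0x16+8] := {0x8d,0x2a,0x19,0x27,0x81,0x6e,0x9b,0x3b}
#3 dst[0x0d+6] := {0x19,0x27,0x81,0x6e,0x9b,0x3b}
query mem[0x1d]=0x3b, mem[0x1b]=0x6e, mem[0x19]=0x27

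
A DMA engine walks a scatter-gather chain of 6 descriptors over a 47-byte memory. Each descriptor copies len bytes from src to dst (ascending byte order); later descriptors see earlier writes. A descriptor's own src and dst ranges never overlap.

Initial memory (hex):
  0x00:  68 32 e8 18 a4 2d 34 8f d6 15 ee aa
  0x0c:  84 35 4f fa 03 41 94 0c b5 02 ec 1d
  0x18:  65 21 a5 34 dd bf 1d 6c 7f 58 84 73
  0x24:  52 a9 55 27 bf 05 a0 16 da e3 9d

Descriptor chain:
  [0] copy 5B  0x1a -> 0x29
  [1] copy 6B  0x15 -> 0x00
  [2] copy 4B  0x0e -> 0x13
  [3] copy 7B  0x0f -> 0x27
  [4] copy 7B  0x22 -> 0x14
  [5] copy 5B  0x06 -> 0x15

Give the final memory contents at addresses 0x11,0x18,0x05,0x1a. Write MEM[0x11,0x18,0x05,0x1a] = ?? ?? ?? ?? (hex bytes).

D0: mem[0x29..0x2d] <- [a5 34 dd bf 1d]
D1: mem[0x00..0x05] <- [02 ec 1d 65 21 a5]
D2: mem[0x13..0x16] <- [4f fa 03 41]
D3: mem[0x27..0x2d] <- [fa 03 41 94 4f fa 03]
D4: mem[0x14..0x1a] <- [84 73 52 a9 55 fa 03]
D5: mem[0x15..0x19] <- [34 8f d6 15 ee]
query mem[0x11]=0x41, mem[0x18]=0x15, mem[0x05]=0xa5, mem[0x1a]=0x03

MEM[0x11,0x18,0x05,0x1a] = 41 15 a5 03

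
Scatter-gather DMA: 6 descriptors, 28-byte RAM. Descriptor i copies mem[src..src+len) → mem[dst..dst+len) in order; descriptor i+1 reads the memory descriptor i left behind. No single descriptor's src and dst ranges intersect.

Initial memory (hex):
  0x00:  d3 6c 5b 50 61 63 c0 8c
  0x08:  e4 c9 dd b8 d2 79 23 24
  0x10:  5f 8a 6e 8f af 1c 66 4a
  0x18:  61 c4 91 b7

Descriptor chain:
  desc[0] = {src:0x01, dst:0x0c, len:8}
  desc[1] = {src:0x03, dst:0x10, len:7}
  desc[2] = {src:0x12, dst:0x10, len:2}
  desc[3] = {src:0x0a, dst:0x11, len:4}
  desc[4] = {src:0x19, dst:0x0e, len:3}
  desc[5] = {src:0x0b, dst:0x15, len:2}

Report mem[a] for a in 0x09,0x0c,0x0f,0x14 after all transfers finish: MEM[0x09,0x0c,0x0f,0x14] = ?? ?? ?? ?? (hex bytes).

MEM[0x09,0x0c,0x0f,0x14] = c9 6c 91 5b

[0] 0x01->0x0c len=8 : 6c 5b 50 61 63 c0 8c e4
[1] 0x03->0x10 len=7 : 50 61 63 c0 8c e4 c9
[2] 0x12->0x10 len=2 : 63 c0
[3] 0x0a->0x11 len=4 : dd b8 6c 5b
[4] 0x19->0x0e len=3 : c4 91 b7
[5] 0x0b->0x15 len=2 : b8 6c
query mem[0x09]=0xc9, mem[0x0c]=0x6c, mem[0x0f]=0x91, mem[0x14]=0x5b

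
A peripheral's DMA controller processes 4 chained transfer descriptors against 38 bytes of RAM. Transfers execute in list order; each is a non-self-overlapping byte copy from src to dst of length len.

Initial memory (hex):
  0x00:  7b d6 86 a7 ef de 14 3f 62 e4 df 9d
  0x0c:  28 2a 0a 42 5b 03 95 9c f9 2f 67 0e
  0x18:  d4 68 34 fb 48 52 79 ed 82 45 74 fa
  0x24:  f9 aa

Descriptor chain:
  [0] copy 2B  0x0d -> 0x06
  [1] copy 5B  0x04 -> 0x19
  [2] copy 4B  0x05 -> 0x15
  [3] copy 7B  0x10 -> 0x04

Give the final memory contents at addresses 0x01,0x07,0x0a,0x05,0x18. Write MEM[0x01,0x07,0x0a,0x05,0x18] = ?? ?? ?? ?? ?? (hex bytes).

MEM[0x01,0x07,0x0a,0x05,0x18] = d6 9c 2a 03 62

#0 dst[0x06+2] := {0x2a,0x0a}
#1 dst[0x19+5] := {0xef,0xde,0x2a,0x0a,0x62}
#2 dst[0x15+4] := {0xde,0x2a,0x0a,0x62}
#3 dst[0x04+7] := {0x5b,0x03,0x95,0x9c,0xf9,0xde,0x2a}
query mem[0x01]=0xd6, mem[0x07]=0x9c, mem[0x0a]=0x2a, mem[0x05]=0x03, mem[0x18]=0x62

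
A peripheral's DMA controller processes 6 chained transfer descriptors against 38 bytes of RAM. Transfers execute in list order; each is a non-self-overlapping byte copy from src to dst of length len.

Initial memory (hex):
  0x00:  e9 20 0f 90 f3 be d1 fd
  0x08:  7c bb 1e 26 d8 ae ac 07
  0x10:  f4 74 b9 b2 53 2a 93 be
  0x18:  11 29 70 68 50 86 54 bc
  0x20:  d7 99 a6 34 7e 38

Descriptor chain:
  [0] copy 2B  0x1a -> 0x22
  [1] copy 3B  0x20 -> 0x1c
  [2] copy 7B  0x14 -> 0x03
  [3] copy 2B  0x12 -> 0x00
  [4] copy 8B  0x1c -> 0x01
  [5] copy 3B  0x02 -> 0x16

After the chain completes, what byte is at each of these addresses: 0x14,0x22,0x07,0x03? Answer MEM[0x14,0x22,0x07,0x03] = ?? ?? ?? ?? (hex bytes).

#0 dst[0x22+2] := {0x70,0x68}
#1 dst[0x1c+3] := {0xd7,0x99,0x70}
#2 dst[0x03+7] := {0x53,0x2a,0x93,0xbe,0x11,0x29,0x70}
#3 dst[0x00+2] := {0xb9,0xb2}
#4 dst[0x01+8] := {0xd7,0x99,0x70,0xbc,0xd7,0x99,0x70,0x68}
#5 dst[0x16+3] := {0x99,0x70,0xbc}
query mem[0x14]=0x53, mem[0x22]=0x70, mem[0x07]=0x70, mem[0x03]=0x70

MEM[0x14,0x22,0x07,0x03] = 53 70 70 70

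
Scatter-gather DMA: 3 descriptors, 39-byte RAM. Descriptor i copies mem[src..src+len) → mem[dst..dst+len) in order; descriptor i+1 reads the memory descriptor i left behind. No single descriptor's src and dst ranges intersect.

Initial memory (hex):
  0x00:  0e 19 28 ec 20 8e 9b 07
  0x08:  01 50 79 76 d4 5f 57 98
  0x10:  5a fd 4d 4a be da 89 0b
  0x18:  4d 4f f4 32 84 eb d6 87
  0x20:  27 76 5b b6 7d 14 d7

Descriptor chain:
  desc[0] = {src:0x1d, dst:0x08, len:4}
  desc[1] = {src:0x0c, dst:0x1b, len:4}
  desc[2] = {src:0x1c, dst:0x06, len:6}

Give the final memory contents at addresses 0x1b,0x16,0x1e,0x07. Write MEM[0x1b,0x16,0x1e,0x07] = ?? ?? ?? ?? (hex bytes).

MEM[0x1b,0x16,0x1e,0x07] = d4 89 98 57

#0 dst[0x08+4] := {0xeb,0xd6,0x87,0x27}
#1 dst[0x1b+4] := {0xd4,0x5f,0x57,0x98}
#2 dst[0x06+6] := {0x5f,0x57,0x98,0x87,0x27,0x76}
query mem[0x1b]=0xd4, mem[0x16]=0x89, mem[0x1e]=0x98, mem[0x07]=0x57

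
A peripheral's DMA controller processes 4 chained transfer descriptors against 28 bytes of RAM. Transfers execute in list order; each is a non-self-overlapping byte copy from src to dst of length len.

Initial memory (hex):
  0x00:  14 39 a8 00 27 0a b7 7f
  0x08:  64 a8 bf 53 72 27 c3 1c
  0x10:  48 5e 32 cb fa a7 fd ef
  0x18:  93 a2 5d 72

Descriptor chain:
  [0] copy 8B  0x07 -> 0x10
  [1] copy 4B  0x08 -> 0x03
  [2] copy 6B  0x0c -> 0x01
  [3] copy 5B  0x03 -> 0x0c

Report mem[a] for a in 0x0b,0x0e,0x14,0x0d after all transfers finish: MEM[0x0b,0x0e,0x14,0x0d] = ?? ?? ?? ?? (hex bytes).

[0] 0x07->0x10 len=8 : 7f 64 a8 bf 53 72 27 c3
[1] 0x08->0x03 len=4 : 64 a8 bf 53
[2] 0x0c->0x01 len=6 : 72 27 c3 1c 7f 64
[3] 0x03->0x0c len=5 : c3 1c 7f 64 7f
query mem[0x0b]=0x53, mem[0x0e]=0x7f, mem[0x14]=0x53, mem[0x0d]=0x1c

MEM[0x0b,0x0e,0x14,0x0d] = 53 7f 53 1c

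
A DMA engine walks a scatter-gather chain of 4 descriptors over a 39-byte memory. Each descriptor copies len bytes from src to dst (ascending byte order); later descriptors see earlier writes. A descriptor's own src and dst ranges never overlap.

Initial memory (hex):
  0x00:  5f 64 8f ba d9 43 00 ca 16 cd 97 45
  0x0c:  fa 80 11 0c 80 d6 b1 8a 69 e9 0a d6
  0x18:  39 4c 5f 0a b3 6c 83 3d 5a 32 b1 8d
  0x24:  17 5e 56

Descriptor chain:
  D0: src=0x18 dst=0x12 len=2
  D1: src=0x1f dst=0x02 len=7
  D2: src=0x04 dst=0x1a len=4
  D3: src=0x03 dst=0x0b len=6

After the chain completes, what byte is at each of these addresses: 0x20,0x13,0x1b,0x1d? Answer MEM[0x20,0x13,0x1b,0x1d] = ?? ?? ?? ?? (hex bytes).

MEM[0x20,0x13,0x1b,0x1d] = 5a 4c b1 17

[0] 0x18->0x12 len=2 : 39 4c
[1] 0x1f->0x02 len=7 : 3d 5a 32 b1 8d 17 5e
[2] 0x04->0x1a len=4 : 32 b1 8d 17
[3] 0x03->0x0b len=6 : 5a 32 b1 8d 17 5e
query mem[0x20]=0x5a, mem[0x13]=0x4c, mem[0x1b]=0xb1, mem[0x1d]=0x17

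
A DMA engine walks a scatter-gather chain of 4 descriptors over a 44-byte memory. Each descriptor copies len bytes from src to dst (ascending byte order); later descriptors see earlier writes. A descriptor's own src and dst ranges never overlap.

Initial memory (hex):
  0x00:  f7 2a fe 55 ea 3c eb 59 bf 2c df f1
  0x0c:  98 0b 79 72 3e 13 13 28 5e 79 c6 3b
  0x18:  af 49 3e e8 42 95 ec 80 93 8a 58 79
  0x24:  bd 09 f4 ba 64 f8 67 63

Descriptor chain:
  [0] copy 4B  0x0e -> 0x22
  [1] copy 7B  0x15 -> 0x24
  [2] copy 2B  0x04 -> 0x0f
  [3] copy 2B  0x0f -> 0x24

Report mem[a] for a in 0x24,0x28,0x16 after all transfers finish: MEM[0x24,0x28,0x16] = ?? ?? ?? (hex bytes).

MEM[0x24,0x28,0x16] = ea 49 c6

[0] 0x0e->0x22 len=4 : 79 72 3e 13
[1] 0x15->0x24 len=7 : 79 c6 3b af 49 3e e8
[2] 0x04->0x0f len=2 : ea 3c
[3] 0x0f->0x24 len=2 : ea 3c
query mem[0x24]=0xea, mem[0x28]=0x49, mem[0x16]=0xc6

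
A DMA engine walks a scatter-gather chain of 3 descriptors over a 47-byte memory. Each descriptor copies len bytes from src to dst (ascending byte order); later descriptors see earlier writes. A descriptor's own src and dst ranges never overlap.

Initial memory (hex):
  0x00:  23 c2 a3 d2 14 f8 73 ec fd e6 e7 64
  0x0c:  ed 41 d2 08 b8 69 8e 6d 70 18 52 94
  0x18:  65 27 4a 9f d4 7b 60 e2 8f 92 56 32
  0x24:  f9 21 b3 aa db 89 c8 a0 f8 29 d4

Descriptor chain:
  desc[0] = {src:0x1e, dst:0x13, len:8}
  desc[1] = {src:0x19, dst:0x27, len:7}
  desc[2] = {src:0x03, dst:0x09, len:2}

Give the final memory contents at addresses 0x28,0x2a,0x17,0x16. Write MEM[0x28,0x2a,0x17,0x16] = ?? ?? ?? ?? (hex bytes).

  after D0: wrote 8B at 0x13 = 60e28f925632f921
  after D1: wrote 7B at 0x27 = f9219fd47b60e2
  after D2: wrote 2B at 0x09 = d214
query mem[0x28]=0x21, mem[0x2a]=0xd4, mem[0x17]=0x56, mem[0x16]=0x92

MEM[0x28,0x2a,0x17,0x16] = 21 d4 56 92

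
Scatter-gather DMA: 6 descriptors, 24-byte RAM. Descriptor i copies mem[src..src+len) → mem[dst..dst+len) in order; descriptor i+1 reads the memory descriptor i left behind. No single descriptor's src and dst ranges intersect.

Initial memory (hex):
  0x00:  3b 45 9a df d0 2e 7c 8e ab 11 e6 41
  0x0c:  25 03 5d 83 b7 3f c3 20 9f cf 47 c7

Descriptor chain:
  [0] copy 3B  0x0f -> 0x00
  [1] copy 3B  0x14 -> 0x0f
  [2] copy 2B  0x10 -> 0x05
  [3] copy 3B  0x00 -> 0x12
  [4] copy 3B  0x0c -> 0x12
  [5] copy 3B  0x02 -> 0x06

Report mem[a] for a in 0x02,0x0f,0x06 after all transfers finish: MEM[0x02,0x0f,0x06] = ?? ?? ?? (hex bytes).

MEM[0x02,0x0f,0x06] = 3f 9f 3f

  after D0: wrote 3B at 0x00 = 83b73f
  after D1: wrote 3B at 0x0f = 9fcf47
  after D2: wrote 2B at 0x05 = cf47
  after D3: wrote 3B at 0x12 = 83b73f
  after D4: wrote 3B at 0x12 = 25035d
  after D5: wrote 3B at 0x06 = 3fdfd0
query mem[0x02]=0x3f, mem[0x0f]=0x9f, mem[0x06]=0x3f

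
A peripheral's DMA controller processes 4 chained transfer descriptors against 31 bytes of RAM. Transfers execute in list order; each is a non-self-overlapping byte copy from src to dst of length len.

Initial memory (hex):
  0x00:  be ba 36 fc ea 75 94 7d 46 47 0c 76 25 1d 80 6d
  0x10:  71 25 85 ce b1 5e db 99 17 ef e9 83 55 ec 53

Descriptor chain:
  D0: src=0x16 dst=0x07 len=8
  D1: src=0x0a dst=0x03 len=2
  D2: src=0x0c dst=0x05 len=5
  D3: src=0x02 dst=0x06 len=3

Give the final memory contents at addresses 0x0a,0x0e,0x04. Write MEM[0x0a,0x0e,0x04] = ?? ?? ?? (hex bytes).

  after D0: wrote 8B at 0x07 = db9917efe98355ec
  after D1: wrote 2B at 0x03 = efe9
  after D2: wrote 5B at 0x05 = 8355ec6d71
  after D3: wrote 3B at 0x06 = 36efe9
query mem[0x0a]=0xef, mem[0x0e]=0xec, mem[0x04]=0xe9

MEM[0x0a,0x0e,0x04] = ef ec e9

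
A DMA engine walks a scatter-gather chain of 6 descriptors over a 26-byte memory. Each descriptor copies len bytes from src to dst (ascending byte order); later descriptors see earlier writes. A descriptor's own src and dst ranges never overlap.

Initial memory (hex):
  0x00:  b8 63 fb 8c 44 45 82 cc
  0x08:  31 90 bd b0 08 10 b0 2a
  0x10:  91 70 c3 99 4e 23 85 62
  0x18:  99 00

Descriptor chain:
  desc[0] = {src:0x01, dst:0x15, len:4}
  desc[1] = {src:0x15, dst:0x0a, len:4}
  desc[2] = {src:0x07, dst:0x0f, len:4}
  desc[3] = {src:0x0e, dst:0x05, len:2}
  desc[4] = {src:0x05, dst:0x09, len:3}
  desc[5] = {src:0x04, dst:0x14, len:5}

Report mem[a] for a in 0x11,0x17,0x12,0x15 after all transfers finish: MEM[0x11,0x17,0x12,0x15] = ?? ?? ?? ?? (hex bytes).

D0: mem[0x15..0x18] <- [63 fb 8c 44]
D1: mem[0x0a..0x0d] <- [63 fb 8c 44]
D2: mem[0x0f..0x12] <- [cc 31 90 63]
D3: mem[0x05..0x06] <- [b0 cc]
D4: mem[0x09..0x0b] <- [b0 cc cc]
D5: mem[0x14..0x18] <- [44 b0 cc cc 31]
query mem[0x11]=0x90, mem[0x17]=0xcc, mem[0x12]=0x63, mem[0x15]=0xb0

MEM[0x11,0x17,0x12,0x15] = 90 cc 63 b0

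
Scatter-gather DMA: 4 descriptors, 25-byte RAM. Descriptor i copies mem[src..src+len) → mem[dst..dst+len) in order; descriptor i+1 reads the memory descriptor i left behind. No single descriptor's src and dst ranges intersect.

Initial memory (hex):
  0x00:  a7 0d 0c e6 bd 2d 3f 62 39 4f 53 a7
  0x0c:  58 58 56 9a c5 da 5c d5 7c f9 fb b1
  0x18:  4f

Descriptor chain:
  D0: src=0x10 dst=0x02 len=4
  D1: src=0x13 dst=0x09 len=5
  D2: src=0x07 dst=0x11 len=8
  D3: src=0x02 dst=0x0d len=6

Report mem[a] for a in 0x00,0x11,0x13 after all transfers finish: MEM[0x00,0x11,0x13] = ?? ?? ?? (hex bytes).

  after D0: wrote 4B at 0x02 = c5da5cd5
  after D1: wrote 5B at 0x09 = d57cf9fbb1
  after D2: wrote 8B at 0x11 = 6239d57cf9fbb156
  after D3: wrote 6B at 0x0d = c5da5cd53f62
query mem[0x00]=0xa7, mem[0x11]=0x3f, mem[0x13]=0xd5

MEM[0x00,0x11,0x13] = a7 3f d5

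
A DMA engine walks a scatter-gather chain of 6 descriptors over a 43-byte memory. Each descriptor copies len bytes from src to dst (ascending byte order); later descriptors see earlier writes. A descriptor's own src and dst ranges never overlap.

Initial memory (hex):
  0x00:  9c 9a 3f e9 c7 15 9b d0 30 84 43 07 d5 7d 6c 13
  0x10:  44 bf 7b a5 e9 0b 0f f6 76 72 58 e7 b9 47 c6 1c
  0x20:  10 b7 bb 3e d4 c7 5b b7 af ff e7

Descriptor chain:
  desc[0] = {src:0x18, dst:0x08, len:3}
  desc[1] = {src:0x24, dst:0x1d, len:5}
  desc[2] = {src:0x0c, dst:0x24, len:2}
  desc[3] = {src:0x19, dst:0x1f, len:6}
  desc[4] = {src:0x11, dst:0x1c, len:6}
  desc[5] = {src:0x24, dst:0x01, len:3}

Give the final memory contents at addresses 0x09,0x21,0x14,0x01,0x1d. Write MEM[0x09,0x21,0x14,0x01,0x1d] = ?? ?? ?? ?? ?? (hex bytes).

MEM[0x09,0x21,0x14,0x01,0x1d] = 72 0f e9 c7 7b

#0 dst[0x08+3] := {0x76,0x72,0x58}
#1 dst[0x1d+5] := {0xd4,0xc7,0x5b,0xb7,0xaf}
#2 dst[0x24+2] := {0xd5,0x7d}
#3 dst[0x1f+6] := {0x72,0x58,0xe7,0xb9,0xd4,0xc7}
#4 dst[0x1c+6] := {0xbf,0x7b,0xa5,0xe9,0x0b,0x0f}
#5 dst[0x01+3] := {0xc7,0x7d,0x5b}
query mem[0x09]=0x72, mem[0x21]=0x0f, mem[0x14]=0xe9, mem[0x01]=0xc7, mem[0x1d]=0x7b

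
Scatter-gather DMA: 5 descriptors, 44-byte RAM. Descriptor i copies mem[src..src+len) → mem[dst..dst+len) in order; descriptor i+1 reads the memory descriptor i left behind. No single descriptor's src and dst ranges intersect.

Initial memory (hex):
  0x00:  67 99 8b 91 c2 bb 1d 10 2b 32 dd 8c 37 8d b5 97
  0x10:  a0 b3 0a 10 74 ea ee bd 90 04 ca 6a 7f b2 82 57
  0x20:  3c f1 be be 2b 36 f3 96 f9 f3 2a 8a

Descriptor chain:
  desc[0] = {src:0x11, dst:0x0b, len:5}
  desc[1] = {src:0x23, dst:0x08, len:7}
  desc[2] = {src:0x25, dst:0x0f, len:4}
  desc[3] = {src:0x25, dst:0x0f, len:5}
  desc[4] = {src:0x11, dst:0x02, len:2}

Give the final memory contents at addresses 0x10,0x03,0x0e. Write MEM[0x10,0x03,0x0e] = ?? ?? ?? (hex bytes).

MEM[0x10,0x03,0x0e] = f3 f9 f3

  after D0: wrote 5B at 0x0b = b30a1074ea
  after D1: wrote 7B at 0x08 = be2b36f396f9f3
  after D2: wrote 4B at 0x0f = 36f396f9
  after D3: wrote 5B at 0x0f = 36f396f9f3
  after D4: wrote 2B at 0x02 = 96f9
query mem[0x10]=0xf3, mem[0x03]=0xf9, mem[0x0e]=0xf3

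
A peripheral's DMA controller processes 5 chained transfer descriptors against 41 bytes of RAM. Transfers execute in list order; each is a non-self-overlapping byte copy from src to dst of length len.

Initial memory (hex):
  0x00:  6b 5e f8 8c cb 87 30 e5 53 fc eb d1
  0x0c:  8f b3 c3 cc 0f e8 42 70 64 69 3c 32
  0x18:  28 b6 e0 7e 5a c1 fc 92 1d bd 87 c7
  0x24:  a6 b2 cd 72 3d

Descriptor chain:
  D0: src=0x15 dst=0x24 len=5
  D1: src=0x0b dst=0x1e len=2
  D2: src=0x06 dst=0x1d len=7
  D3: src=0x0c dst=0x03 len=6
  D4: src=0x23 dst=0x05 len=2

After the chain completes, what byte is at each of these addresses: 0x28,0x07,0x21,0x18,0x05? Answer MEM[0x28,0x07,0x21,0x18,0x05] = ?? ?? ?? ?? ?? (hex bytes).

  after D0: wrote 5B at 0x24 = 693c3228b6
  after D1: wrote 2B at 0x1e = d18f
  after D2: wrote 7B at 0x1d = 30e553fcebd18f
  after D3: wrote 6B at 0x03 = 8fb3c3cc0fe8
  after D4: wrote 2B at 0x05 = 8f69
query mem[0x28]=0xb6, mem[0x07]=0x0f, mem[0x21]=0xeb, mem[0x18]=0x28, mem[0x05]=0x8f

MEM[0x28,0x07,0x21,0x18,0x05] = b6 0f eb 28 8f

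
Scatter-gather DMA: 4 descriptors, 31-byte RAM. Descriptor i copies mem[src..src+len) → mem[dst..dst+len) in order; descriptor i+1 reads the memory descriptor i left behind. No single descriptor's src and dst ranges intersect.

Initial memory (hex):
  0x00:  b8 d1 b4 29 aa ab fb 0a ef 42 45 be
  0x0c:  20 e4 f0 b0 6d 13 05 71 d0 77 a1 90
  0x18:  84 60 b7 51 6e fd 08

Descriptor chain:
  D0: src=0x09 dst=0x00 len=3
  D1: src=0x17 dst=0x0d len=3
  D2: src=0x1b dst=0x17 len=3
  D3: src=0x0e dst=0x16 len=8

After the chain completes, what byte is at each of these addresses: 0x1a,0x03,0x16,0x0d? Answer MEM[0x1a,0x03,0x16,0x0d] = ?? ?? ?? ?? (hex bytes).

#0 dst[0x00+3] := {0x42,0x45,0xbe}
#1 dst[0x0d+3] := {0x90,0x84,0x60}
#2 dst[0x17+3] := {0x51,0x6e,0xfd}
#3 dst[0x16+8] := {0x84,0x60,0x6d,0x13,0x05,0x71,0xd0,0x77}
query mem[0x1a]=0x05, mem[0x03]=0x29, mem[0x16]=0x84, mem[0x0d]=0x90

MEM[0x1a,0x03,0x16,0x0d] = 05 29 84 90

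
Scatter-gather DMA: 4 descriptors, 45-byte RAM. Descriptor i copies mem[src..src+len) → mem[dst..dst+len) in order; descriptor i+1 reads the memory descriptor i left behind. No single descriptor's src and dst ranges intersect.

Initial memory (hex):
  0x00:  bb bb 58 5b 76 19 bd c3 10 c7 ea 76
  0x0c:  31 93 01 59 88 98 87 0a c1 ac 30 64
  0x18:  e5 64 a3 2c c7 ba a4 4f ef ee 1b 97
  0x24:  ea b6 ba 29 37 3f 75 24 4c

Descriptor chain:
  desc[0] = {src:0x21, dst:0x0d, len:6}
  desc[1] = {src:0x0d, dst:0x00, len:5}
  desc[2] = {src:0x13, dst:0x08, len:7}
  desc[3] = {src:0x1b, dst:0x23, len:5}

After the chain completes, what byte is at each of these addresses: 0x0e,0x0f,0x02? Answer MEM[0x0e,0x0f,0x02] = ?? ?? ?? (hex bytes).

MEM[0x0e,0x0f,0x02] = 64 97 97

  after D0: wrote 6B at 0x0d = ee1b97eab6ba
  after D1: wrote 5B at 0x00 = ee1b97eab6
  after D2: wrote 7B at 0x08 = 0ac1ac3064e564
  after D3: wrote 5B at 0x23 = 2cc7baa44f
query mem[0x0e]=0x64, mem[0x0f]=0x97, mem[0x02]=0x97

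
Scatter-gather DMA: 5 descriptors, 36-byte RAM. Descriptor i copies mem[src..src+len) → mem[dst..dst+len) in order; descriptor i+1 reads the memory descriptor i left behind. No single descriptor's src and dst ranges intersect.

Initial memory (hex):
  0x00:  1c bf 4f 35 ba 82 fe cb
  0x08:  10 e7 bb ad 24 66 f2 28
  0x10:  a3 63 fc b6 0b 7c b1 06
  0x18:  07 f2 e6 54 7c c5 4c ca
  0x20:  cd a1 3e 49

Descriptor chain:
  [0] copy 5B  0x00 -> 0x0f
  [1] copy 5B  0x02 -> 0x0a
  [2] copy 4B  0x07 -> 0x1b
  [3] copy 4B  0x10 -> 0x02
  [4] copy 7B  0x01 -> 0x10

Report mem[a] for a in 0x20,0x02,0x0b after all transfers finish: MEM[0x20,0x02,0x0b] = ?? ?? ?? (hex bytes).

MEM[0x20,0x02,0x0b] = cd bf 35

D0: mem[0x0f..0x13] <- [1c bf 4f 35 ba]
D1: mem[0x0a..0x0e] <- [4f 35 ba 82 fe]
D2: mem[0x1b..0x1e] <- [cb 10 e7 4f]
D3: mem[0x02..0x05] <- [bf 4f 35 ba]
D4: mem[0x10..0x16] <- [bf bf 4f 35 ba fe cb]
query mem[0x20]=0xcd, mem[0x02]=0xbf, mem[0x0b]=0x35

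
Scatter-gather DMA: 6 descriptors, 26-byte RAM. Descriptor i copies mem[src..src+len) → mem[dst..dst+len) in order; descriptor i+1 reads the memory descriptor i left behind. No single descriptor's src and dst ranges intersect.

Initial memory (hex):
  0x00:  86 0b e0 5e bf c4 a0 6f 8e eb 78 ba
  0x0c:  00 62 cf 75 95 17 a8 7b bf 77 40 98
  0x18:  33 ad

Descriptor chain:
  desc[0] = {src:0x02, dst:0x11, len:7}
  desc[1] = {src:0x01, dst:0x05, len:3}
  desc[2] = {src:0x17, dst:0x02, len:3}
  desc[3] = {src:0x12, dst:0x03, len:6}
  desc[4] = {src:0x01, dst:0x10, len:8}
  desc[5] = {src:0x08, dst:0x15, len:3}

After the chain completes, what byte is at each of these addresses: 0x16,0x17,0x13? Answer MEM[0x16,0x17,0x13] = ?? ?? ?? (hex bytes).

MEM[0x16,0x17,0x13] = eb 78 bf

D0: mem[0x11..0x17] <- [e0 5e bf c4 a0 6f 8e]
D1: mem[0x05..0x07] <- [0b e0 5e]
D2: mem[0x02..0x04] <- [8e 33 ad]
D3: mem[0x03..0x08] <- [5e bf c4 a0 6f 8e]
D4: mem[0x10..0x17] <- [0b 8e 5e bf c4 a0 6f 8e]
D5: mem[0x15..0x17] <- [8e eb 78]
query mem[0x16]=0xeb, mem[0x17]=0x78, mem[0x13]=0xbf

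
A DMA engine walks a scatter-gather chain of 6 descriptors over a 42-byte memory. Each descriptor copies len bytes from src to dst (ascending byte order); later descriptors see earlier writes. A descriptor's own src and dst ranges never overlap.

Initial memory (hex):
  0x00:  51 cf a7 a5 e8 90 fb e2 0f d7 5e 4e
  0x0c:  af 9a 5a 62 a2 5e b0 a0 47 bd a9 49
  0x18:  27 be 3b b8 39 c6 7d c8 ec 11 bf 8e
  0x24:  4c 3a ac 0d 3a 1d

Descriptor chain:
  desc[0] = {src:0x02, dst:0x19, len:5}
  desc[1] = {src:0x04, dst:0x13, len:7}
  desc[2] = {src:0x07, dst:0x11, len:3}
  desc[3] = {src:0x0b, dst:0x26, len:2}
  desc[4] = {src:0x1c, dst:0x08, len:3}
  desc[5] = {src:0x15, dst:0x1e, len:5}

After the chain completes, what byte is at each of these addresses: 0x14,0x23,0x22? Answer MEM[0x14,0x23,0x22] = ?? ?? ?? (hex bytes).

MEM[0x14,0x23,0x22] = 90 8e 5e

D0: mem[0x19..0x1d] <- [a7 a5 e8 90 fb]
D1: mem[0x13..0x19] <- [e8 90 fb e2 0f d7 5e]
D2: mem[0x11..0x13] <- [e2 0f d7]
D3: mem[0x26..0x27] <- [4e af]
D4: mem[0x08..0x0a] <- [90 fb 7d]
D5: mem[0x1e..0x22] <- [fb e2 0f d7 5e]
query mem[0x14]=0x90, mem[0x23]=0x8e, mem[0x22]=0x5e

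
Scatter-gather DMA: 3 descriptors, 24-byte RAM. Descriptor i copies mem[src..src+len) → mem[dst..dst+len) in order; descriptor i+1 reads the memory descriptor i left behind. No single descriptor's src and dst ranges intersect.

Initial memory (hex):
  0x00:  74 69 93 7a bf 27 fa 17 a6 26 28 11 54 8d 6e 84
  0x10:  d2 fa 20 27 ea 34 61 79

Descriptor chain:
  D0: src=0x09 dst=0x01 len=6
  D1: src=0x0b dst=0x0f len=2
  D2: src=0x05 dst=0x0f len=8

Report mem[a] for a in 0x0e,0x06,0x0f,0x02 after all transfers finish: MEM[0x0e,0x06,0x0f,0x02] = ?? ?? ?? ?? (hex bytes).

MEM[0x0e,0x06,0x0f,0x02] = 6e 6e 8d 28

[0] 0x09->0x01 len=6 : 26 28 11 54 8d 6e
[1] 0x0b->0x0f len=2 : 11 54
[2] 0x05->0x0f len=8 : 8d 6e 17 a6 26 28 11 54
query mem[0x0e]=0x6e, mem[0x06]=0x6e, mem[0x0f]=0x8d, mem[0x02]=0x28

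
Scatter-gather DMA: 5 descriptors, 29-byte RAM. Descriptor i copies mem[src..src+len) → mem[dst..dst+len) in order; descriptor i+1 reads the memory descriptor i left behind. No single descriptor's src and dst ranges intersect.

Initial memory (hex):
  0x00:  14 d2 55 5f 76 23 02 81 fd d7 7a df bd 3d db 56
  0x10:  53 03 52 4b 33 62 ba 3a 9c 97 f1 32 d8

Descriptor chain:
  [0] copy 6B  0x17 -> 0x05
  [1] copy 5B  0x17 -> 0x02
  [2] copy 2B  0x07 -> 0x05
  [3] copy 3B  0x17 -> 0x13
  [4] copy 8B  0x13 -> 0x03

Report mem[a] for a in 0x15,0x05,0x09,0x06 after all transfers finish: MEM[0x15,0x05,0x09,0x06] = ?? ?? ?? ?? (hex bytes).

[0] 0x17->0x05 len=6 : 3a 9c 97 f1 32 d8
[1] 0x17->0x02 len=5 : 3a 9c 97 f1 32
[2] 0x07->0x05 len=2 : 97 f1
[3] 0x17->0x13 len=3 : 3a 9c 97
[4] 0x13->0x03 len=8 : 3a 9c 97 ba 3a 9c 97 f1
query mem[0x15]=0x97, mem[0x05]=0x97, mem[0x09]=0x97, mem[0x06]=0xba

MEM[0x15,0x05,0x09,0x06] = 97 97 97 ba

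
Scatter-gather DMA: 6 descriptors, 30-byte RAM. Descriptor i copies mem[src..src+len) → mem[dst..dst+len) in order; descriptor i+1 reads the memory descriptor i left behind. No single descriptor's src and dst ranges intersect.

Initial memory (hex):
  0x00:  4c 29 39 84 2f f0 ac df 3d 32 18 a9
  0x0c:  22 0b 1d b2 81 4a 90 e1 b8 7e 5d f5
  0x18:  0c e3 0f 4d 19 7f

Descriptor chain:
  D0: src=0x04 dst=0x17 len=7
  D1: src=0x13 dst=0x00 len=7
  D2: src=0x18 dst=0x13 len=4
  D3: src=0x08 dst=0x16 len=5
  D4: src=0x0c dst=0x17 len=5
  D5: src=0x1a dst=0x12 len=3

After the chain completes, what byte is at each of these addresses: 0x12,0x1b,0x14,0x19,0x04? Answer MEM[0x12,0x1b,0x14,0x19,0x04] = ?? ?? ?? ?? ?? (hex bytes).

MEM[0x12,0x1b,0x14,0x19,0x04] = b2 81 32 1d 2f

D0: mem[0x17..0x1d] <- [2f f0 ac df 3d 32 18]
D1: mem[0x00..0x06] <- [e1 b8 7e 5d 2f f0 ac]
D2: mem[0x13..0x16] <- [f0 ac df 3d]
D3: mem[0x16..0x1a] <- [3d 32 18 a9 22]
D4: mem[0x17..0x1b] <- [22 0b 1d b2 81]
D5: mem[0x12..0x14] <- [b2 81 32]
query mem[0x12]=0xb2, mem[0x1b]=0x81, mem[0x14]=0x32, mem[0x19]=0x1d, mem[0x04]=0x2f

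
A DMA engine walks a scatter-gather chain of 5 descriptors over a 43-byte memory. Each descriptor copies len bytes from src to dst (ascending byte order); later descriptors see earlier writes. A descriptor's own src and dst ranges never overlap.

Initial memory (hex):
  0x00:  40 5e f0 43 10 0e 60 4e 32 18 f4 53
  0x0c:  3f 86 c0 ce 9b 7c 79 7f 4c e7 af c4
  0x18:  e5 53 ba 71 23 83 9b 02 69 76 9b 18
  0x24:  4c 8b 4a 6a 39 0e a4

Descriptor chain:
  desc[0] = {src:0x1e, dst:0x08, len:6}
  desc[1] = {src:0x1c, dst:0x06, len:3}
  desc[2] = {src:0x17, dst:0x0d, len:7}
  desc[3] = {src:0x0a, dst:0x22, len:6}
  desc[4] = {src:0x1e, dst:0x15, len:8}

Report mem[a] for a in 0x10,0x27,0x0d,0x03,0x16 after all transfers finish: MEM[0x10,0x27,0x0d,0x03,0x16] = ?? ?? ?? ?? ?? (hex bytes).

MEM[0x10,0x27,0x0d,0x03,0x16] = ba 53 c4 43 02

[0] 0x1e->0x08 len=6 : 9b 02 69 76 9b 18
[1] 0x1c->0x06 len=3 : 23 83 9b
[2] 0x17->0x0d len=7 : c4 e5 53 ba 71 23 83
[3] 0x0a->0x22 len=6 : 69 76 9b c4 e5 53
[4] 0x1e->0x15 len=8 : 9b 02 69 76 69 76 9b c4
query mem[0x10]=0xba, mem[0x27]=0x53, mem[0x0d]=0xc4, mem[0x03]=0x43, mem[0x16]=0x02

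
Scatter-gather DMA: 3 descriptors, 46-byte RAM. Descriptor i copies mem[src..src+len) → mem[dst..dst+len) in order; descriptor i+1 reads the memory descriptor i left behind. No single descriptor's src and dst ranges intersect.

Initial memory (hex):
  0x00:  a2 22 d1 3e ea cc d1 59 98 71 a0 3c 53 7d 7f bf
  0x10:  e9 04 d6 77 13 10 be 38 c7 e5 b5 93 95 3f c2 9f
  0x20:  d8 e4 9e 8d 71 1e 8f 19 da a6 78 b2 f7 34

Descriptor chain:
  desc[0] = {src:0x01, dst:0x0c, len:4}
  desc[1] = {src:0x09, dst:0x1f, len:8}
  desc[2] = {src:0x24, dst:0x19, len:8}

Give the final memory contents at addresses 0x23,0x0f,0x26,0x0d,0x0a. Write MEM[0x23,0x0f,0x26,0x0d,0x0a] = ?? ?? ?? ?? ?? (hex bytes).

[0] 0x01->0x0c len=4 : 22 d1 3e ea
[1] 0x09->0x1f len=8 : 71 a0 3c 22 d1 3e ea e9
[2] 0x24->0x19 len=8 : 3e ea e9 19 da a6 78 b2
query mem[0x23]=0xd1, mem[0x0f]=0xea, mem[0x26]=0xe9, mem[0x0d]=0xd1, mem[0x0a]=0xa0

MEM[0x23,0x0f,0x26,0x0d,0x0a] = d1 ea e9 d1 a0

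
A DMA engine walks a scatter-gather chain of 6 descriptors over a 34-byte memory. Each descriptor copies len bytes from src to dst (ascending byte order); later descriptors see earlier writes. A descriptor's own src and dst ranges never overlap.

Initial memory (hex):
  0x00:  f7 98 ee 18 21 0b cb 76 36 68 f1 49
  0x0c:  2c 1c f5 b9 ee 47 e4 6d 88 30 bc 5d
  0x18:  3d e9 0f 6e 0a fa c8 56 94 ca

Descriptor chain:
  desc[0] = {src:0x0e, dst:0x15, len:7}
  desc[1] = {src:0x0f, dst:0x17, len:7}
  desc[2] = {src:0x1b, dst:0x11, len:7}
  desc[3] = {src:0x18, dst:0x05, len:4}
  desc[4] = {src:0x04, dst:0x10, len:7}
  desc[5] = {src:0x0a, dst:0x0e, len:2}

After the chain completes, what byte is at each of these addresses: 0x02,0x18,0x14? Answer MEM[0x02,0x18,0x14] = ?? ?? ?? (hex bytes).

  after D0: wrote 7B at 0x15 = f5b9ee47e46d88
  after D1: wrote 7B at 0x17 = b9ee47e46d88f5
  after D2: wrote 7B at 0x11 = 6d88f5c85694ca
  after D3: wrote 4B at 0x05 = ee47e46d
  after D4: wrote 7B at 0x10 = 21ee47e46d68f1
  after D5: wrote 2B at 0x0e = f149
query mem[0x02]=0xee, mem[0x18]=0xee, mem[0x14]=0x6d

MEM[0x02,0x18,0x14] = ee ee 6d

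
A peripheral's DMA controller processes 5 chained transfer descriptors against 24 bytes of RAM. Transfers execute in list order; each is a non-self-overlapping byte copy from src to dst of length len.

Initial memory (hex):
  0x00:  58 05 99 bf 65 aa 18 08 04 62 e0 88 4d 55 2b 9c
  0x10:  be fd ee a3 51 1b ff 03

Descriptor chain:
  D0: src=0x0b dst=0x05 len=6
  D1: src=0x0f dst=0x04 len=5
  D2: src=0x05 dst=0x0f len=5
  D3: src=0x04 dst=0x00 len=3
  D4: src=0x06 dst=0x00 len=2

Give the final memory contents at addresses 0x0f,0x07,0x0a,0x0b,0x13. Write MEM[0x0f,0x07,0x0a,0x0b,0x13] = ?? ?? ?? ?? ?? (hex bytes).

  after D0: wrote 6B at 0x05 = 884d552b9cbe
  after D1: wrote 5B at 0x04 = 9cbefdeea3
  after D2: wrote 5B at 0x0f = befdeea39c
  after D3: wrote 3B at 0x00 = 9cbefd
  after D4: wrote 2B at 0x00 = fdee
query mem[0x0f]=0xbe, mem[0x07]=0xee, mem[0x0a]=0xbe, mem[0x0b]=0x88, mem[0x13]=0x9c

MEM[0x0f,0x07,0x0a,0x0b,0x13] = be ee be 88 9c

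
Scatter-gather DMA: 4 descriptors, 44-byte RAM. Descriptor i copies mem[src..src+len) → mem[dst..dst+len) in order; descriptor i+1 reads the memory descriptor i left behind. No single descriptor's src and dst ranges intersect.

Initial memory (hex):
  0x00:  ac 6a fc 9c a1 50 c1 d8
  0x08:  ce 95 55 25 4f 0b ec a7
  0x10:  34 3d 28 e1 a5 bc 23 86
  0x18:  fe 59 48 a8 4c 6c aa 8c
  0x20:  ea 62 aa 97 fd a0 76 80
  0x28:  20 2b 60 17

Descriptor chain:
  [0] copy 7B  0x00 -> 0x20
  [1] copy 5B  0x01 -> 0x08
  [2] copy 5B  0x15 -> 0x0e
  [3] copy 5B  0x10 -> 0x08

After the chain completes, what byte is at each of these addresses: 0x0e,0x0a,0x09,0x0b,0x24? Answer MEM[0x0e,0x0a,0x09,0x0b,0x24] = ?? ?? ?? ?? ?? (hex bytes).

MEM[0x0e,0x0a,0x09,0x0b,0x24] = bc 59 fe e1 a1

[0] 0x00->0x20 len=7 : ac 6a fc 9c a1 50 c1
[1] 0x01->0x08 len=5 : 6a fc 9c a1 50
[2] 0x15->0x0e len=5 : bc 23 86 fe 59
[3] 0x10->0x08 len=5 : 86 fe 59 e1 a5
query mem[0x0e]=0xbc, mem[0x0a]=0x59, mem[0x09]=0xfe, mem[0x0b]=0xe1, mem[0x24]=0xa1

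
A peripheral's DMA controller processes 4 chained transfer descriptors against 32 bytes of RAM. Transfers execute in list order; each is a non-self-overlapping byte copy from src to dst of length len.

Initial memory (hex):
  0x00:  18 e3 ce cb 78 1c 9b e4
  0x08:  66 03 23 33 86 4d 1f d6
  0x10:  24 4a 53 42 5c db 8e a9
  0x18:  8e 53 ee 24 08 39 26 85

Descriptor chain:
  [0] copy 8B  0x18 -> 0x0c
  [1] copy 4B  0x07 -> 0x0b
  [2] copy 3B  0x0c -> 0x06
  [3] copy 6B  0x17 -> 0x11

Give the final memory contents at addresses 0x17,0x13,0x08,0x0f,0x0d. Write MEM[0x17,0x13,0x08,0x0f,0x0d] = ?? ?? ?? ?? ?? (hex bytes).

[0] 0x18->0x0c len=8 : 8e 53 ee 24 08 39 26 85
[1] 0x07->0x0b len=4 : e4 66 03 23
[2] 0x0c->0x06 len=3 : 66 03 23
[3] 0x17->0x11 len=6 : a9 8e 53 ee 24 08
query mem[0x17]=0xa9, mem[0x13]=0x53, mem[0x08]=0x23, mem[0x0f]=0x24, mem[0x0d]=0x03

MEM[0x17,0x13,0x08,0x0f,0x0d] = a9 53 23 24 03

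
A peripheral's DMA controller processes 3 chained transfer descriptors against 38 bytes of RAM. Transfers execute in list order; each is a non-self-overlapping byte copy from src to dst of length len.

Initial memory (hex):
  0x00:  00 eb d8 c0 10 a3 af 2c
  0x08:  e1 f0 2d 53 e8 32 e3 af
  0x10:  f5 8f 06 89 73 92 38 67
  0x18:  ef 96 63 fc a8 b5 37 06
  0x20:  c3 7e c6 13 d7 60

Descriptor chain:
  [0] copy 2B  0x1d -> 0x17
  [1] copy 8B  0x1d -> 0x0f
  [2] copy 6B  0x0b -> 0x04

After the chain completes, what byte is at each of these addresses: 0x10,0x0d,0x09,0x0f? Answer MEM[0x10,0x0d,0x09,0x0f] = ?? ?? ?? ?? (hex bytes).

  after D0: wrote 2B at 0x17 = b537
  after D1: wrote 8B at 0x0f = b53706c37ec613d7
  after D2: wrote 6B at 0x04 = 53e832e3b537
query mem[0x10]=0x37, mem[0x0d]=0x32, mem[0x09]=0x37, mem[0x0f]=0xb5

MEM[0x10,0x0d,0x09,0x0f] = 37 32 37 b5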